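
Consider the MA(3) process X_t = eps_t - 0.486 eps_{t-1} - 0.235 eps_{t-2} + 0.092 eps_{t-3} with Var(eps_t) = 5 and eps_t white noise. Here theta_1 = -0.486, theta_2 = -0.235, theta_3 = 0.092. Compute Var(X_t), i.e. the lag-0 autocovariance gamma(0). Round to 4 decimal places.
\gamma(0) = 6.4994

For an MA(q) process X_t = eps_t + sum_i theta_i eps_{t-i} with
Var(eps_t) = sigma^2, the variance is
  gamma(0) = sigma^2 * (1 + sum_i theta_i^2).
  sum_i theta_i^2 = (-0.486)^2 + (-0.235)^2 + (0.092)^2 = 0.236196 + 0.055225 + 0.008464 = 0.299885.
  gamma(0) = 5 * (1 + 0.299885) = 5 * 1.299885 = 6.499425, which rounds to 6.4994.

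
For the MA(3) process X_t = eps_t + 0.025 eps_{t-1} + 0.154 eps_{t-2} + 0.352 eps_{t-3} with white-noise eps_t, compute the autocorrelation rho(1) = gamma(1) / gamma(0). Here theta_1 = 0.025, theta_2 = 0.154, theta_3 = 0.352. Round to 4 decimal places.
\rho(1) = 0.0723

For an MA(q) process with theta_0 = 1, the autocovariance is
  gamma(k) = sigma^2 * sum_{i=0..q-k} theta_i * theta_{i+k},
and rho(k) = gamma(k) / gamma(0). Sigma^2 cancels.
  numerator   = (1)*(0.025) + (0.025)*(0.154) + (0.154)*(0.352) = 0.083058.
  denominator = (1)^2 + (0.025)^2 + (0.154)^2 + (0.352)^2 = 1.148245.
  rho(1) = 0.083058 / 1.148245 = 0.0723.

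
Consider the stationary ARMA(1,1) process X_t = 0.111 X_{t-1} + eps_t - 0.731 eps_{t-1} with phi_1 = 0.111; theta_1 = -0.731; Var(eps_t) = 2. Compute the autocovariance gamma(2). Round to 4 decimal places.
\gamma(2) = -0.1280

Multiply the model equation by X_{t-k} and take expectations. With theta_0 = psi_0 = 1 and psi_j the MA(infinity) weights, this gives
  gamma(k) - sum_i phi_i gamma(k-i) = c_k,
  c_k = sigma^2 * sum_{j=k..q} theta_j psi_{j-k}   (c_k = 0 for k > q),
using gamma(-m) = gamma(m).
psi-weights needed (psi_j = theta_j + sum_i phi_i psi_{j-i}):
  psi_1 = theta_1 + phi_1 = -0.731 + (0.111) = -0.62
Right-hand sides:
  c_0 = sigma^2 (1 + theta_1 psi_1) = 2 * (1 + (-0.731)(-0.62)) = 2 * 1.45322 = 2.90644
  c_1 = sigma^2 theta_1 = 2 * (-0.731) = -1.462
  c_2 = 0
Equations for k = 0 and k = 1 (AR order 1):
  gamma(0) = phi_1 gamma(1) + c_0
  gamma(1) = phi_1 gamma(0) + c_1
Substituting the second into the first: gamma(0) (1 - phi_1^2) = c_0 + phi_1 c_1, so
  gamma(0) = (c_0 + phi_1 c_1) / (1 - phi_1^2) = (2.90644 + (0.111)(-1.462)) / (1 - (0.111)^2) = 2.744158 / 0.987679 = 2.778391.
  gamma(1) = phi_1 gamma(0) + c_1 = (0.111)(2.778391) + (-1.462) = -1.153599.
For k = 2 (> q): gamma(2) = phi_1 gamma(1) = (0.111)(-1.153599) = -0.128049.
Therefore gamma(2) = -0.1280 (to 4 decimal places).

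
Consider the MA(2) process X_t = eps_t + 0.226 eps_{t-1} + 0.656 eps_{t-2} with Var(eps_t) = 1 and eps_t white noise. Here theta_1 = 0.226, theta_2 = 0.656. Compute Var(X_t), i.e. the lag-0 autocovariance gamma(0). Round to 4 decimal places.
\gamma(0) = 1.4814

For an MA(q) process X_t = eps_t + sum_i theta_i eps_{t-i} with
Var(eps_t) = sigma^2, the variance is
  gamma(0) = sigma^2 * (1 + sum_i theta_i^2).
  sum_i theta_i^2 = (0.226)^2 + (0.656)^2 = 0.051076 + 0.430336 = 0.481412.
  gamma(0) = 1 * (1 + 0.481412) = 1 * 1.481412 = 1.481412, which rounds to 1.4814.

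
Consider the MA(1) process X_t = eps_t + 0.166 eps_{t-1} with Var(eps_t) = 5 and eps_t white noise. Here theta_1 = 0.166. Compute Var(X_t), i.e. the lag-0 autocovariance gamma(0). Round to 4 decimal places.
\gamma(0) = 5.1378

For an MA(q) process X_t = eps_t + sum_i theta_i eps_{t-i} with
Var(eps_t) = sigma^2, the variance is
  gamma(0) = sigma^2 * (1 + sum_i theta_i^2).
  sum_i theta_i^2 = (0.166)^2 = 0.027556.
  gamma(0) = 5 * (1 + 0.027556) = 5 * 1.027556 = 5.13778, which rounds to 5.1378.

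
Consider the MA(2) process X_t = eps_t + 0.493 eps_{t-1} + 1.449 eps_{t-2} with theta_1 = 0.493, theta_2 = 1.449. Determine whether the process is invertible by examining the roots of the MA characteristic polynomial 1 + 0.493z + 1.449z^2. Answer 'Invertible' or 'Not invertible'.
\text{Not invertible}

The MA(q) characteristic polynomial is P(z) = 1 + 0.493z + 1.449z^2.
Invertibility requires all roots to lie outside the unit circle, i.e. |z| > 1 for every root.
Set 1 + (0.493) z + (1.449) z^2 = 0, i.e. a z^2 + b z + c = 0 with a = 1.449, b = 0.493, c = 1.
Discriminant D = b^2 - 4ac = (0.493)^2 - 4*(1.449)*1 = 0.243049 - (5.796) = -5.552951.
D < 0, so the roots are the complex-conjugate pair z = (-b +/- i sqrt(-D)) / (2a) = -0.1701 +/- 0.8131i.
For a conjugate pair |z|^2 = z * conj(z) = (product of roots) = c/a = 1/(1.449) = 0.690131, so |z| = sqrt(0.690131) = 0.8307 for both roots.
Moduli of all roots: 0.8307, 0.8307.
All moduli strictly greater than 1? No.
Verdict: Not invertible.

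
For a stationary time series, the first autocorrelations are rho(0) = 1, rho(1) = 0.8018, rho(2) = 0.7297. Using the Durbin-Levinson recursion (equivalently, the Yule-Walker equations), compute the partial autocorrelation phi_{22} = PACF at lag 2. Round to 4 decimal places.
\phi_{22} = 0.2431

The PACF at lag k is phi_{kk}, the last component of the solution
to the Yule-Walker system G_k phi = r_k where
  (G_k)_{ij} = rho(|i - j|), (r_k)_i = rho(i), i,j = 1..k.
Equivalently, Durbin-Levinson gives phi_{kk} iteratively:
  phi_{11} = rho(1)
  phi_{kk} = [rho(k) - sum_{j=1..k-1} phi_{k-1,j} rho(k-j)]
            / [1 - sum_{j=1..k-1} phi_{k-1,j} rho(j)],
  phi_{k,j} = phi_{k-1,j} - phi_{kk} phi_{k-1,k-j},  j = 1..k-1.
Step k = 1:
  phi_11 = rho(1) = 0.8018.
Step k = 2:
  phi_22 = [rho(2) - phi_11 rho(1)] / [1 - phi_11 rho(1)] = [0.7297 - (0.8018)(0.8018)] / [1 - (0.8018)(0.8018)]
         = 0.08681676 / 0.35711676 = 0.2431.
Therefore phi_{22} = 0.2431.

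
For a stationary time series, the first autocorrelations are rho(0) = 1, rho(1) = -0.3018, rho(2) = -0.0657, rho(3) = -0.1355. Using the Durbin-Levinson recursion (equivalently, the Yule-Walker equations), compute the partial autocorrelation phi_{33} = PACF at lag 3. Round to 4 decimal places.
\phi_{33} = -0.2390

The PACF at lag k is phi_{kk}, the last component of the solution
to the Yule-Walker system G_k phi = r_k where
  (G_k)_{ij} = rho(|i - j|), (r_k)_i = rho(i), i,j = 1..k.
Equivalently, Durbin-Levinson gives phi_{kk} iteratively:
  phi_{11} = rho(1)
  phi_{kk} = [rho(k) - sum_{j=1..k-1} phi_{k-1,j} rho(k-j)]
            / [1 - sum_{j=1..k-1} phi_{k-1,j} rho(j)],
  phi_{k,j} = phi_{k-1,j} - phi_{kk} phi_{k-1,k-j},  j = 1..k-1.
Step k = 1:
  phi_11 = rho(1) = -0.3018.
Step k = 2:
  phi_22 = [rho(2) - phi_11 rho(1)] / [1 - phi_11 rho(1)] = [-0.0657 - (-0.3018)(-0.3018)] / [1 - (-0.3018)(-0.3018)]
         = -0.15678324 / 0.90891676 = -0.172495.
  Update: phi_21 = phi_11 - phi_22 phi_11 = -0.3018 - (-0.172495)(-0.3018) = -0.353859.
Step k = 3:
  phi_33 = [rho(3) - phi_21 rho(2) - phi_22 rho(1)] / [1 - phi_21 rho(1) - phi_22 rho(2)]
    numerator   = -0.1355 - (-0.353859)(-0.0657) - (-0.172495)(-0.3018) = -0.2108074
    denominator = 1 - (-0.353859)(-0.3018) - (-0.172495)(-0.0657) = 0.8818725
  phi_33 = -0.2108074 / 0.8818725 = -0.239.
Therefore phi_{33} = -0.2390.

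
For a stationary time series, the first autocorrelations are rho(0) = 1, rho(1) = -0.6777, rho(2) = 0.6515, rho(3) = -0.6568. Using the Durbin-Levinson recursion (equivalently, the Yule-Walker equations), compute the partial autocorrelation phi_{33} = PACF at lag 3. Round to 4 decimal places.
\phi_{33} = -0.2780

The PACF at lag k is phi_{kk}, the last component of the solution
to the Yule-Walker system G_k phi = r_k where
  (G_k)_{ij} = rho(|i - j|), (r_k)_i = rho(i), i,j = 1..k.
Equivalently, Durbin-Levinson gives phi_{kk} iteratively:
  phi_{11} = rho(1)
  phi_{kk} = [rho(k) - sum_{j=1..k-1} phi_{k-1,j} rho(k-j)]
            / [1 - sum_{j=1..k-1} phi_{k-1,j} rho(j)],
  phi_{k,j} = phi_{k-1,j} - phi_{kk} phi_{k-1,k-j},  j = 1..k-1.
Step k = 1:
  phi_11 = rho(1) = -0.6777.
Step k = 2:
  phi_22 = [rho(2) - phi_11 rho(1)] / [1 - phi_11 rho(1)] = [0.6515 - (-0.6777)(-0.6777)] / [1 - (-0.6777)(-0.6777)]
         = 0.19222271 / 0.54072271 = 0.355492.
  Update: phi_21 = phi_11 - phi_22 phi_11 = -0.6777 - (0.355492)(-0.6777) = -0.436783.
Step k = 3:
  phi_33 = [rho(3) - phi_21 rho(2) - phi_22 rho(1)] / [1 - phi_21 rho(1) - phi_22 rho(2)]
    numerator   = -0.6568 - (-0.436783)(0.6515) - (0.355492)(-0.6777) = -0.13131885
    denominator = 1 - (-0.436783)(-0.6777) - (0.355492)(0.6515) = 0.47238903
  phi_33 = -0.13131885 / 0.47238903 = -0.278.
Therefore phi_{33} = -0.2780.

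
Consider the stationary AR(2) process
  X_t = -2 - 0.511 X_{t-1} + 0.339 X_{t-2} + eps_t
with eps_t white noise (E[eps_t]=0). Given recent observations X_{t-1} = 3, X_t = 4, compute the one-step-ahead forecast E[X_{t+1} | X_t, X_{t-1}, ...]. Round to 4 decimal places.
E[X_{t+1} \mid \mathcal F_t] = -3.0270

For an AR(p) model X_t = c + sum_i phi_i X_{t-i} + eps_t, the
one-step-ahead conditional mean is
  E[X_{t+1} | X_t, ...] = c + sum_i phi_i X_{t+1-i}.
Substitute known values:
  E[X_{t+1} | ...] = -2 + (-0.511) * (4) + (0.339) * (3)
                   = -3.0270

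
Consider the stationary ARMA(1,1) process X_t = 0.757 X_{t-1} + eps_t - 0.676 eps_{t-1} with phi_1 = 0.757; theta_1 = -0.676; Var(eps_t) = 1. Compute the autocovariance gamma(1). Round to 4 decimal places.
\gamma(1) = 0.0926

Multiply the model equation by X_{t-k} and take expectations. With theta_0 = psi_0 = 1 and psi_j the MA(infinity) weights, this gives
  gamma(k) - sum_i phi_i gamma(k-i) = c_k,
  c_k = sigma^2 * sum_{j=k..q} theta_j psi_{j-k}   (c_k = 0 for k > q),
using gamma(-m) = gamma(m).
psi-weights needed (psi_j = theta_j + sum_i phi_i psi_{j-i}):
  psi_1 = theta_1 + phi_1 = -0.676 + (0.757) = 0.081
Right-hand sides:
  c_0 = sigma^2 (1 + theta_1 psi_1) = 1 * (1 + (-0.676)(0.081)) = 1 * 0.945244 = 0.945244
  c_1 = sigma^2 theta_1 = 1 * (-0.676) = -0.676
  c_2 = 0
Equations for k = 0 and k = 1 (AR order 1):
  gamma(0) = phi_1 gamma(1) + c_0
  gamma(1) = phi_1 gamma(0) + c_1
Substituting the second into the first: gamma(0) (1 - phi_1^2) = c_0 + phi_1 c_1, so
  gamma(0) = (c_0 + phi_1 c_1) / (1 - phi_1^2) = (0.945244 + (0.757)(-0.676)) / (1 - (0.757)^2) = 0.433512 / 0.426951 = 1.015367.
  gamma(1) = phi_1 gamma(0) + c_1 = (0.757)(1.015367) + (-0.676) = 0.092633.
Therefore gamma(1) = 0.0926 (to 4 decimal places).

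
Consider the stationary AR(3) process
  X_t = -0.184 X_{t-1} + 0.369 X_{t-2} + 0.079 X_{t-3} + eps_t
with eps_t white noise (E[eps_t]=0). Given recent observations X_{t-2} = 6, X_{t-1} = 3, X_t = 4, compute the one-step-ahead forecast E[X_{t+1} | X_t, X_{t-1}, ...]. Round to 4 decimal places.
E[X_{t+1} \mid \mathcal F_t] = 0.8450

For an AR(p) model X_t = c + sum_i phi_i X_{t-i} + eps_t, the
one-step-ahead conditional mean is
  E[X_{t+1} | X_t, ...] = c + sum_i phi_i X_{t+1-i}.
Substitute known values:
  E[X_{t+1} | ...] = (-0.184) * (4) + (0.369) * (3) + (0.079) * (6)
                   = 0.8450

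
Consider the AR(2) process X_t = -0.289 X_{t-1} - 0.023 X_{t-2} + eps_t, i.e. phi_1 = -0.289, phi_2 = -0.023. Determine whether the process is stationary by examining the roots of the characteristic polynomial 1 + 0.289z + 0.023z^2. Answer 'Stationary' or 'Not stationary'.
\text{Stationary}

The AR(p) characteristic polynomial is P(z) = 1 + 0.289z + 0.023z^2.
Stationarity requires all roots to lie outside the unit circle, i.e. |z| > 1 for every root.
Set 1 + (0.289) z + (0.023) z^2 = 0, i.e. a z^2 + b z + c = 0 with a = 0.023, b = 0.289, c = 1.
Discriminant D = b^2 - 4ac = (0.289)^2 - 4*(0.023)*1 = 0.083521 - (0.092) = -0.008479.
D < 0, so the roots are the complex-conjugate pair z = (-b +/- i sqrt(-D)) / (2a) = -6.2826 +/- 2.0018i.
For a conjugate pair |z|^2 = z * conj(z) = (product of roots) = c/a = 1/(0.023) = 43.478261, so |z| = sqrt(43.478261) = 6.5938 for both roots.
Moduli of all roots: 6.5938, 6.5938.
All moduli strictly greater than 1? Yes.
Verdict: Stationary.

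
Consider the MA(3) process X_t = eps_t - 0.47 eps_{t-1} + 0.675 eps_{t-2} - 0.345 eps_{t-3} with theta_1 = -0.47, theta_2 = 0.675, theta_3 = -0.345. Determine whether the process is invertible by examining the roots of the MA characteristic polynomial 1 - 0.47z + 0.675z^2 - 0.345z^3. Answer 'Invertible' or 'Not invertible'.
\text{Invertible}

The MA(q) characteristic polynomial is P(z) = 1 - 0.47z + 0.675z^2 - 0.345z^3.
Invertibility requires all roots to lie outside the unit circle, i.e. |z| > 1 for every root.
Degree 3: look for a simple real root z0 first, then factor out (1 - z/z0) and solve the remaining quadratic.
Testing z0 = 2: P(2) = 1 + (-0.47)(2) + (0.675)(2)^2 + (-0.345)(2)^3
  = 1 + (-0.94) + (2.7) + (-2.76) = 0.  So z_0 = 2 is a root, |z_0| = 2.
Divide out the factor (1 - 0.5 z) = (1 - z/z0) (since 1/z0 = 0.5):
  P(z) = (1 - 0.5 z)(1 + (0.03) z + (0.69) z^2)
  [check: z-coef 0.03 - (0.5) = -0.47; z^2-coef 0.69 - (0.5)(0.03) = 0.675; z^3-coef -(0.5)(0.69) = -0.345.]
Remaining roots from the quadratic factor 1 + (0.03) z + (0.69) z^2:
  Set 1 + (0.03) z + (0.69) z^2 = 0, i.e. a z^2 + b z + c = 0 with a = 0.69, b = 0.03, c = 1.
  Discriminant D = b^2 - 4ac = (0.03)^2 - 4*(0.69)*1 = 0.0009 - (2.76) = -2.7591.
  D < 0, so the roots are the complex-conjugate pair z = (-b +/- i sqrt(-D)) / (2a) = -0.0217 +/- 1.2037i.
  For a conjugate pair |z|^2 = z * conj(z) = (product of roots) = c/a = 1/(0.69) = 1.449275, so |z| = sqrt(1.449275) = 1.2039 for both roots.
Moduli of all roots: 2.0000, 1.2039, 1.2039.
All moduli strictly greater than 1? Yes.
Verdict: Invertible.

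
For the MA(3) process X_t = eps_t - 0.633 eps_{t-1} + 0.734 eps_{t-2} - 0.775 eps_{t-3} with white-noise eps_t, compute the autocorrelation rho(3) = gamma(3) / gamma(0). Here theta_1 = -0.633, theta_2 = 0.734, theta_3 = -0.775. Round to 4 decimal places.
\rho(3) = -0.3051

For an MA(q) process with theta_0 = 1, the autocovariance is
  gamma(k) = sigma^2 * sum_{i=0..q-k} theta_i * theta_{i+k},
and rho(k) = gamma(k) / gamma(0). Sigma^2 cancels.
  numerator   = (1)*(-0.775) = -0.775.
  denominator = (1)^2 + (-0.633)^2 + (0.734)^2 + (-0.775)^2 = 2.54007.
  rho(3) = -0.775 / 2.54007 = -0.3051.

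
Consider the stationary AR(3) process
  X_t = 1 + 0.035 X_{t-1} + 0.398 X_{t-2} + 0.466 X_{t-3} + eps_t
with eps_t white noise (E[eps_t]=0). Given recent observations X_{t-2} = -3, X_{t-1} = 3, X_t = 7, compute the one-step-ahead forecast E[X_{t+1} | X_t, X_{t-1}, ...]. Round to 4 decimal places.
E[X_{t+1} \mid \mathcal F_t] = 1.0410

For an AR(p) model X_t = c + sum_i phi_i X_{t-i} + eps_t, the
one-step-ahead conditional mean is
  E[X_{t+1} | X_t, ...] = c + sum_i phi_i X_{t+1-i}.
Substitute known values:
  E[X_{t+1} | ...] = 1 + (0.035) * (7) + (0.398) * (3) + (0.466) * (-3)
                   = 1.0410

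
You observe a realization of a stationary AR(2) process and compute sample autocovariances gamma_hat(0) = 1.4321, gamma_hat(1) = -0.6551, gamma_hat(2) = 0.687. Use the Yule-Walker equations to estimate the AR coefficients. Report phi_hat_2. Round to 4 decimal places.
\hat\phi_{2} = 0.3420

The Yule-Walker equations for an AR(p) process read, in matrix form,
  Gamma_p phi = r_p,   with   (Gamma_p)_{ij} = gamma(|i - j|),
                       (r_p)_i = gamma(i),   i,j = 1..p.
Substitute the sample gammas (Toeplitz matrix and right-hand side of size 2):
  Gamma_p = [[1.4321, -0.6551], [-0.6551, 1.4321]]
  r_p     = [-0.6551, 0.687]
Written out:
  1.4321 phi_1 - 0.6551 phi_2 = -0.6551
  -0.6551 phi_1 + 1.4321 phi_2 = 0.687
Solve by Cramer's rule:
  det = gamma(0)^2 - gamma(1)^2 = (1.4321)^2 - (-0.6551)^2 = 2.05091041 - 0.42915601 = 1.6217544
  phi_hat_1 = [gamma(1) gamma(0) - gamma(1) gamma(2)] / det = [(-0.6551)(1.4321) - (-0.6551)(0.687)] / 1.6217544 = -0.48811501 / 1.6217544 = -0.301
  phi_hat_2 = [gamma(0) gamma(2) - gamma(1)^2] / det = [(1.4321)(0.687) - (-0.6551)^2] / 1.6217544 = 0.55469669 / 1.6217544 = 0.342
So phi_hat = [-0.3010, 0.3420].
Therefore phi_hat_2 = 0.3420.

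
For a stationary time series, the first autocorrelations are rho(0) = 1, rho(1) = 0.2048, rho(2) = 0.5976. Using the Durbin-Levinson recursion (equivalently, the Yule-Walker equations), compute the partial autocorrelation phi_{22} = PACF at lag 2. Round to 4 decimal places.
\phi_{22} = 0.5800

The PACF at lag k is phi_{kk}, the last component of the solution
to the Yule-Walker system G_k phi = r_k where
  (G_k)_{ij} = rho(|i - j|), (r_k)_i = rho(i), i,j = 1..k.
Equivalently, Durbin-Levinson gives phi_{kk} iteratively:
  phi_{11} = rho(1)
  phi_{kk} = [rho(k) - sum_{j=1..k-1} phi_{k-1,j} rho(k-j)]
            / [1 - sum_{j=1..k-1} phi_{k-1,j} rho(j)],
  phi_{k,j} = phi_{k-1,j} - phi_{kk} phi_{k-1,k-j},  j = 1..k-1.
Step k = 1:
  phi_11 = rho(1) = 0.2048.
Step k = 2:
  phi_22 = [rho(2) - phi_11 rho(1)] / [1 - phi_11 rho(1)] = [0.5976 - (0.2048)(0.2048)] / [1 - (0.2048)(0.2048)]
         = 0.55565696 / 0.95805696 = 0.58.
Therefore phi_{22} = 0.5800.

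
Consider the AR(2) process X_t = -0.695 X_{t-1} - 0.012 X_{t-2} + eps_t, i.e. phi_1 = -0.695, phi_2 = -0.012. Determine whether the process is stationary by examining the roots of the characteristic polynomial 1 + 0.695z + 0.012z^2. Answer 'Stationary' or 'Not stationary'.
\text{Stationary}

The AR(p) characteristic polynomial is P(z) = 1 + 0.695z + 0.012z^2.
Stationarity requires all roots to lie outside the unit circle, i.e. |z| > 1 for every root.
Set 1 + (0.695) z + (0.012) z^2 = 0, i.e. a z^2 + b z + c = 0 with a = 0.012, b = 0.695, c = 1.
Discriminant D = b^2 - 4ac = (0.695)^2 - 4*(0.012)*1 = 0.483025 - (0.048) = 0.435025.
D >= 0, so the roots are real: z = (-b +/- sqrt(D)) / (2a) = (-0.695 +/- 0.659564) / (0.024).
  z_1 = (-0.695 + 0.659564) / (0.024) = -1.4765,   |z_1| = 1.4765.
  z_2 = (-0.695 - 0.659564) / (0.024) = -56.4402,   |z_2| = 56.4402.
Moduli of all roots: 1.4765, 56.4402.
All moduli strictly greater than 1? Yes.
Verdict: Stationary.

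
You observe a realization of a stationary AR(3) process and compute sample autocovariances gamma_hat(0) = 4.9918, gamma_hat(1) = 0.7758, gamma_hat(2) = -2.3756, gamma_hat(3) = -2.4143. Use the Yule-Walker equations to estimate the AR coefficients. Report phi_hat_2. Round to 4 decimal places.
\hat\phi_{2} = -0.4170

The Yule-Walker equations for an AR(p) process read, in matrix form,
  Gamma_p phi = r_p,   with   (Gamma_p)_{ij} = gamma(|i - j|),
                       (r_p)_i = gamma(i),   i,j = 1..p.
Substitute the sample gammas (Toeplitz matrix and right-hand side of size 3):
  Gamma_p = [[4.9918, 0.7758, -2.3756], [0.7758, 4.9918, 0.7758], [-2.3756, 0.7758, 4.9918]]
  r_p     = [0.7758, -2.3756, -2.4143]
Written out (R1..R3):
  (R1) 4.9918 phi_1 + 0.7758 phi_2 - 2.3756 phi_3 = 0.7758
  (R2) 0.7758 phi_1 + 4.9918 phi_2 + 0.7758 phi_3 = -2.3756
  (R3) -2.3756 phi_1 + 0.7758 phi_2 + 4.9918 phi_3 = -2.4143
Gaussian elimination:
  R2 <- R2 - (0.7758/4.9918) R1 = R2 - (0.155415) R1:  4.871229 phi_2 + 1.145004 phi_3 = -2.496171
  R3 <- R3 - (-2.3756/4.9918) R1 = R3 - (-0.4759) R1:  1.145004 phi_2 + 3.861251 phi_3 = -2.045096
  R3 <- R3 - (1.145004/4.871229) R2 = R3 - (0.235054) R2:  3.592113 phi_3 = -1.458361
Back-substitution:
  phi_hat_3 = -1.458361 / 3.592113 = -0.40599
  phi_hat_2 = (-2.496171 - (1.145004)(-0.40599)) / 4.871229 = -0.417002
  phi_hat_1 = (0.7758 - (0.7758)(-0.417002) - (-2.3756)(-0.40599)) / 4.9918 = 0.027012
So phi_hat = [0.0270, -0.4170, -0.4060].
Therefore phi_hat_2 = -0.4170.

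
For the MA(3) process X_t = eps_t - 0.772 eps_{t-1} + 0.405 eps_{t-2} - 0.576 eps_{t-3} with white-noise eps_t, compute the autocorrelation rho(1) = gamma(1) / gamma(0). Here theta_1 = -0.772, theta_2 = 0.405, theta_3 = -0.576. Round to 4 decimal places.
\rho(1) = -0.6301

For an MA(q) process with theta_0 = 1, the autocovariance is
  gamma(k) = sigma^2 * sum_{i=0..q-k} theta_i * theta_{i+k},
and rho(k) = gamma(k) / gamma(0). Sigma^2 cancels.
  numerator   = (1)*(-0.772) + (-0.772)*(0.405) + (0.405)*(-0.576) = -1.31794.
  denominator = (1)^2 + (-0.772)^2 + (0.405)^2 + (-0.576)^2 = 2.091785.
  rho(1) = -1.31794 / 2.091785 = -0.6301.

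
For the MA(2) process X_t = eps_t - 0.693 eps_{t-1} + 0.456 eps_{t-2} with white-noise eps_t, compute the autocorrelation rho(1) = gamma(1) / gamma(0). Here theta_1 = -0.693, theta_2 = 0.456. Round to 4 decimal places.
\rho(1) = -0.5977

For an MA(q) process with theta_0 = 1, the autocovariance is
  gamma(k) = sigma^2 * sum_{i=0..q-k} theta_i * theta_{i+k},
and rho(k) = gamma(k) / gamma(0). Sigma^2 cancels.
  numerator   = (1)*(-0.693) + (-0.693)*(0.456) = -1.009008.
  denominator = (1)^2 + (-0.693)^2 + (0.456)^2 = 1.688185.
  rho(1) = -1.009008 / 1.688185 = -0.5977.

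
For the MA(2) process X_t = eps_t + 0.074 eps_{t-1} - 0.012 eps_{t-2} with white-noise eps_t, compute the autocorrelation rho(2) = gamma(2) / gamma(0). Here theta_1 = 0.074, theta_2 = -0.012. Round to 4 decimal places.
\rho(2) = -0.0119

For an MA(q) process with theta_0 = 1, the autocovariance is
  gamma(k) = sigma^2 * sum_{i=0..q-k} theta_i * theta_{i+k},
and rho(k) = gamma(k) / gamma(0). Sigma^2 cancels.
  numerator   = (1)*(-0.012) = -0.012.
  denominator = (1)^2 + (0.074)^2 + (-0.012)^2 = 1.00562.
  rho(2) = -0.012 / 1.00562 = -0.0119.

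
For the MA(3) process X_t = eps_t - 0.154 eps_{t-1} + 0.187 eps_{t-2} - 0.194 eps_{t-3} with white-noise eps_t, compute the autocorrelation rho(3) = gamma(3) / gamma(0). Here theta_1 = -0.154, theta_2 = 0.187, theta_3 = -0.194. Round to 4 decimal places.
\rho(3) = -0.1770

For an MA(q) process with theta_0 = 1, the autocovariance is
  gamma(k) = sigma^2 * sum_{i=0..q-k} theta_i * theta_{i+k},
and rho(k) = gamma(k) / gamma(0). Sigma^2 cancels.
  numerator   = (1)*(-0.194) = -0.194.
  denominator = (1)^2 + (-0.154)^2 + (0.187)^2 + (-0.194)^2 = 1.096321.
  rho(3) = -0.194 / 1.096321 = -0.1770.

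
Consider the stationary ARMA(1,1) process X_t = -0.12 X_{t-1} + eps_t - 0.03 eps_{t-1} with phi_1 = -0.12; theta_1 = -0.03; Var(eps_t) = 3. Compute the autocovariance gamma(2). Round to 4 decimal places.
\gamma(2) = 0.0550

Multiply the model equation by X_{t-k} and take expectations. With theta_0 = psi_0 = 1 and psi_j the MA(infinity) weights, this gives
  gamma(k) - sum_i phi_i gamma(k-i) = c_k,
  c_k = sigma^2 * sum_{j=k..q} theta_j psi_{j-k}   (c_k = 0 for k > q),
using gamma(-m) = gamma(m).
psi-weights needed (psi_j = theta_j + sum_i phi_i psi_{j-i}):
  psi_1 = theta_1 + phi_1 = -0.03 + (-0.12) = -0.15
Right-hand sides:
  c_0 = sigma^2 (1 + theta_1 psi_1) = 3 * (1 + (-0.03)(-0.15)) = 3 * 1.0045 = 3.0135
  c_1 = sigma^2 theta_1 = 3 * (-0.03) = -0.09
  c_2 = 0
Equations for k = 0 and k = 1 (AR order 1):
  gamma(0) = phi_1 gamma(1) + c_0
  gamma(1) = phi_1 gamma(0) + c_1
Substituting the second into the first: gamma(0) (1 - phi_1^2) = c_0 + phi_1 c_1, so
  gamma(0) = (c_0 + phi_1 c_1) / (1 - phi_1^2) = (3.0135 + (-0.12)(-0.09)) / (1 - (-0.12)^2) = 3.0243 / 0.9856 = 3.068486.
  gamma(1) = phi_1 gamma(0) + c_1 = (-0.12)(3.068486) + (-0.09) = -0.458218.
For k = 2 (> q): gamma(2) = phi_1 gamma(1) = (-0.12)(-0.458218) = 0.054986.
Therefore gamma(2) = 0.0550 (to 4 decimal places).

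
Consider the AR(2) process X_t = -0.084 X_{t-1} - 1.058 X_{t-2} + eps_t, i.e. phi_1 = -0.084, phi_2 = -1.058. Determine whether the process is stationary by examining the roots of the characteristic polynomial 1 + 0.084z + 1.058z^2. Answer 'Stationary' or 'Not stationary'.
\text{Not stationary}

The AR(p) characteristic polynomial is P(z) = 1 + 0.084z + 1.058z^2.
Stationarity requires all roots to lie outside the unit circle, i.e. |z| > 1 for every root.
Set 1 + (0.084) z + (1.058) z^2 = 0, i.e. a z^2 + b z + c = 0 with a = 1.058, b = 0.084, c = 1.
Discriminant D = b^2 - 4ac = (0.084)^2 - 4*(1.058)*1 = 0.007056 - (4.232) = -4.224944.
D < 0, so the roots are the complex-conjugate pair z = (-b +/- i sqrt(-D)) / (2a) = -0.0397 +/- 0.9714i.
For a conjugate pair |z|^2 = z * conj(z) = (product of roots) = c/a = 1/(1.058) = 0.94518, so |z| = sqrt(0.94518) = 0.9722 for both roots.
Moduli of all roots: 0.9722, 0.9722.
All moduli strictly greater than 1? No.
Verdict: Not stationary.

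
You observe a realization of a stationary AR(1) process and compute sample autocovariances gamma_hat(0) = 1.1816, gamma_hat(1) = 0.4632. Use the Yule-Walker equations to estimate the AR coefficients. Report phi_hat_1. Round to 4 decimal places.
\hat\phi_{1} = 0.3920

The Yule-Walker equations for an AR(p) process read, in matrix form,
  Gamma_p phi = r_p,   with   (Gamma_p)_{ij} = gamma(|i - j|),
                       (r_p)_i = gamma(i),   i,j = 1..p.
Substitute the sample gammas (Toeplitz matrix and right-hand side of size 1):
  Gamma_p = [[1.1816]]
  r_p     = [0.4632]
With p = 1 this is the single equation gamma(0) phi_1 = gamma(1):
  phi_hat_1 = gamma(1) / gamma(0) = 0.4632 / 1.1816 = 0.3920.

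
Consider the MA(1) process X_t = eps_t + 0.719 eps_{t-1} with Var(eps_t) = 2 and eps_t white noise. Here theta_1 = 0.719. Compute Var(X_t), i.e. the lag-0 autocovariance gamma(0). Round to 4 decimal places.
\gamma(0) = 3.0339

For an MA(q) process X_t = eps_t + sum_i theta_i eps_{t-i} with
Var(eps_t) = sigma^2, the variance is
  gamma(0) = sigma^2 * (1 + sum_i theta_i^2).
  sum_i theta_i^2 = (0.719)^2 = 0.516961.
  gamma(0) = 2 * (1 + 0.516961) = 2 * 1.516961 = 3.033922, which rounds to 3.0339.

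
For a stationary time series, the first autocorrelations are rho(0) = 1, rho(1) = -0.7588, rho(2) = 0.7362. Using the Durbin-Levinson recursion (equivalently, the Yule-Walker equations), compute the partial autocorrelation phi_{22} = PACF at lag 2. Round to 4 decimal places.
\phi_{22} = 0.3782

The PACF at lag k is phi_{kk}, the last component of the solution
to the Yule-Walker system G_k phi = r_k where
  (G_k)_{ij} = rho(|i - j|), (r_k)_i = rho(i), i,j = 1..k.
Equivalently, Durbin-Levinson gives phi_{kk} iteratively:
  phi_{11} = rho(1)
  phi_{kk} = [rho(k) - sum_{j=1..k-1} phi_{k-1,j} rho(k-j)]
            / [1 - sum_{j=1..k-1} phi_{k-1,j} rho(j)],
  phi_{k,j} = phi_{k-1,j} - phi_{kk} phi_{k-1,k-j},  j = 1..k-1.
Step k = 1:
  phi_11 = rho(1) = -0.7588.
Step k = 2:
  phi_22 = [rho(2) - phi_11 rho(1)] / [1 - phi_11 rho(1)] = [0.7362 - (-0.7588)(-0.7588)] / [1 - (-0.7588)(-0.7588)]
         = 0.16042256 / 0.42422256 = 0.3782.
Therefore phi_{22} = 0.3782.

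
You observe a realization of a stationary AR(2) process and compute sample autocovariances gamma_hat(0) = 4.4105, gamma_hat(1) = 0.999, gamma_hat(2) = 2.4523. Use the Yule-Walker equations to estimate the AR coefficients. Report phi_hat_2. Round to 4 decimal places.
\hat\phi_{2} = 0.5320

The Yule-Walker equations for an AR(p) process read, in matrix form,
  Gamma_p phi = r_p,   with   (Gamma_p)_{ij} = gamma(|i - j|),
                       (r_p)_i = gamma(i),   i,j = 1..p.
Substitute the sample gammas (Toeplitz matrix and right-hand side of size 2):
  Gamma_p = [[4.4105, 0.999], [0.999, 4.4105]]
  r_p     = [0.999, 2.4523]
Written out:
  4.4105 phi_1 + 0.999 phi_2 = 0.999
  0.999 phi_1 + 4.4105 phi_2 = 2.4523
Solve by Cramer's rule:
  det = gamma(0)^2 - gamma(1)^2 = (4.4105)^2 - (0.999)^2 = 19.45251025 - 0.998001 = 18.45450925
  phi_hat_1 = [gamma(1) gamma(0) - gamma(1) gamma(2)] / det = [(0.999)(4.4105) - (0.999)(2.4523)] / 18.45450925 = 1.9562418 / 18.45450925 = 0.106
  phi_hat_2 = [gamma(0) gamma(2) - gamma(1)^2] / det = [(4.4105)(2.4523) - (0.999)^2] / 18.45450925 = 9.81786815 / 18.45450925 = 0.532
So phi_hat = [0.1060, 0.5320].
Therefore phi_hat_2 = 0.5320.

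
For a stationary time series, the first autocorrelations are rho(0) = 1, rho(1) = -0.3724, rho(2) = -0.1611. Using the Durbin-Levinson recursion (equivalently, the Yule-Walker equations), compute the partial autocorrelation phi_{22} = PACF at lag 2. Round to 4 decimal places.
\phi_{22} = -0.3480

The PACF at lag k is phi_{kk}, the last component of the solution
to the Yule-Walker system G_k phi = r_k where
  (G_k)_{ij} = rho(|i - j|), (r_k)_i = rho(i), i,j = 1..k.
Equivalently, Durbin-Levinson gives phi_{kk} iteratively:
  phi_{11} = rho(1)
  phi_{kk} = [rho(k) - sum_{j=1..k-1} phi_{k-1,j} rho(k-j)]
            / [1 - sum_{j=1..k-1} phi_{k-1,j} rho(j)],
  phi_{k,j} = phi_{k-1,j} - phi_{kk} phi_{k-1,k-j},  j = 1..k-1.
Step k = 1:
  phi_11 = rho(1) = -0.3724.
Step k = 2:
  phi_22 = [rho(2) - phi_11 rho(1)] / [1 - phi_11 rho(1)] = [-0.1611 - (-0.3724)(-0.3724)] / [1 - (-0.3724)(-0.3724)]
         = -0.29978176 / 0.86131824 = -0.348.
Therefore phi_{22} = -0.3480.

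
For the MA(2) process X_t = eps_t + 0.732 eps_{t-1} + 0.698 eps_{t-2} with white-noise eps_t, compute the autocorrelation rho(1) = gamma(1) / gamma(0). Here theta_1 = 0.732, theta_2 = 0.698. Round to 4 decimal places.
\rho(1) = 0.6144

For an MA(q) process with theta_0 = 1, the autocovariance is
  gamma(k) = sigma^2 * sum_{i=0..q-k} theta_i * theta_{i+k},
and rho(k) = gamma(k) / gamma(0). Sigma^2 cancels.
  numerator   = (1)*(0.732) + (0.732)*(0.698) = 1.242936.
  denominator = (1)^2 + (0.732)^2 + (0.698)^2 = 2.023028.
  rho(1) = 1.242936 / 2.023028 = 0.6144.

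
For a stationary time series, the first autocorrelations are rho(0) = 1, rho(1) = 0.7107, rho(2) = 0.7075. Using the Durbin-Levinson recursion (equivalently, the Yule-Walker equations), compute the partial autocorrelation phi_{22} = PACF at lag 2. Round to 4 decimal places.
\phi_{22} = 0.4090

The PACF at lag k is phi_{kk}, the last component of the solution
to the Yule-Walker system G_k phi = r_k where
  (G_k)_{ij} = rho(|i - j|), (r_k)_i = rho(i), i,j = 1..k.
Equivalently, Durbin-Levinson gives phi_{kk} iteratively:
  phi_{11} = rho(1)
  phi_{kk} = [rho(k) - sum_{j=1..k-1} phi_{k-1,j} rho(k-j)]
            / [1 - sum_{j=1..k-1} phi_{k-1,j} rho(j)],
  phi_{k,j} = phi_{k-1,j} - phi_{kk} phi_{k-1,k-j},  j = 1..k-1.
Step k = 1:
  phi_11 = rho(1) = 0.7107.
Step k = 2:
  phi_22 = [rho(2) - phi_11 rho(1)] / [1 - phi_11 rho(1)] = [0.7075 - (0.7107)(0.7107)] / [1 - (0.7107)(0.7107)]
         = 0.20240551 / 0.49490551 = 0.409.
Therefore phi_{22} = 0.4090.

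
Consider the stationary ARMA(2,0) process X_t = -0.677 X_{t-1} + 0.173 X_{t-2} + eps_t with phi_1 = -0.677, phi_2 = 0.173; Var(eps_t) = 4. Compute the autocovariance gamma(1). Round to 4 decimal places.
\gamma(1) = -10.2332

Multiply the model equation by X_{t-k} and take expectations. With theta_0 = psi_0 = 1 and psi_j the MA(infinity) weights, this gives
  gamma(k) - sum_i phi_i gamma(k-i) = c_k,
  c_k = sigma^2 * sum_{j=k..q} theta_j psi_{j-k}   (c_k = 0 for k > q),
using gamma(-m) = gamma(m).
Pure AR (q = 0): c_0 = sigma^2 = 4, c_k = 0 for k >= 1.
Equations for k = 0, 1, 2 (AR order 2, c_2 = 0):
  (E0) gamma(0) = phi_1 gamma(1) + phi_2 gamma(2) + c_0
  (E1) gamma(1) = phi_1 gamma(0) + phi_2 gamma(1) + c_1
  (E2) gamma(2) = phi_1 gamma(1) + phi_2 gamma(0)
From (E1): gamma(1) = A gamma(0) + B with
  A = phi_1 / (1 - phi_2) = -0.677 / 0.827 = -0.818622,   B = c_1 / (1 - phi_2) = 0 / 0.827 = 0.
Insert (E2) into (E0): gamma(0) (1 - phi_2^2) = phi_1 (1 + phi_2) gamma(1) + c_0.
  phi_1 (1 + phi_2) = (-0.677)(1.173) = -0.794121,   1 - phi_2^2 = 0.970071.
Replace gamma(1) by A gamma(0) + B and collect gamma(0):
  gamma(0) [0.970071 - (-0.794121)(-0.818622)] = c_0 = 4
  gamma(0) * 0.319986 = 4
  gamma(0) = 4 / 0.319986 = 12.500529.
  gamma(1) = A gamma(0) = (-0.818622)(12.500529) = -10.233202.
Therefore gamma(1) = -10.2332 (to 4 decimal places).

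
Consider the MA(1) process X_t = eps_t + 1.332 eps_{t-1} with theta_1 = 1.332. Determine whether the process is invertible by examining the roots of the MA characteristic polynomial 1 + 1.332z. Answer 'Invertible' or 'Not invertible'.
\text{Not invertible}

The MA(q) characteristic polynomial is P(z) = 1 + 1.332z.
Invertibility requires all roots to lie outside the unit circle, i.e. |z| > 1 for every root.
This is linear in z: 1 + (1.332) z = 0  =>  z = -1/(1.332) = -0.750751,  |z| = 0.750751.
Moduli of all roots: 0.7508.
All moduli strictly greater than 1? No.
Verdict: Not invertible.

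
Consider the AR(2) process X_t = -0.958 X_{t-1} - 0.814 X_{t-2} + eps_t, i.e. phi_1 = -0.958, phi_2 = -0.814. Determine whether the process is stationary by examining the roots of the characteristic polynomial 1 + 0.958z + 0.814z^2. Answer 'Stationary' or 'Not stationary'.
\text{Stationary}

The AR(p) characteristic polynomial is P(z) = 1 + 0.958z + 0.814z^2.
Stationarity requires all roots to lie outside the unit circle, i.e. |z| > 1 for every root.
Set 1 + (0.958) z + (0.814) z^2 = 0, i.e. a z^2 + b z + c = 0 with a = 0.814, b = 0.958, c = 1.
Discriminant D = b^2 - 4ac = (0.958)^2 - 4*(0.814)*1 = 0.917764 - (3.256) = -2.338236.
D < 0, so the roots are the complex-conjugate pair z = (-b +/- i sqrt(-D)) / (2a) = -0.5885 +/- 0.9393i.
For a conjugate pair |z|^2 = z * conj(z) = (product of roots) = c/a = 1/(0.814) = 1.228501, so |z| = sqrt(1.228501) = 1.1084 for both roots.
Moduli of all roots: 1.1084, 1.1084.
All moduli strictly greater than 1? Yes.
Verdict: Stationary.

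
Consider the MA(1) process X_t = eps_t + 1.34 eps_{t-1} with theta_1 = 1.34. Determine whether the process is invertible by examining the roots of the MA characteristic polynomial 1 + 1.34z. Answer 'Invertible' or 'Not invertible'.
\text{Not invertible}

The MA(q) characteristic polynomial is P(z) = 1 + 1.34z.
Invertibility requires all roots to lie outside the unit circle, i.e. |z| > 1 for every root.
This is linear in z: 1 + (1.34) z = 0  =>  z = -1/(1.34) = -0.746269,  |z| = 0.746269.
Moduli of all roots: 0.7463.
All moduli strictly greater than 1? No.
Verdict: Not invertible.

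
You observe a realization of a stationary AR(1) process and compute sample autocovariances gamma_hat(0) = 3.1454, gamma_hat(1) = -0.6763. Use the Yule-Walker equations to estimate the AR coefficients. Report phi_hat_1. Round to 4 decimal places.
\hat\phi_{1} = -0.2150

The Yule-Walker equations for an AR(p) process read, in matrix form,
  Gamma_p phi = r_p,   with   (Gamma_p)_{ij} = gamma(|i - j|),
                       (r_p)_i = gamma(i),   i,j = 1..p.
Substitute the sample gammas (Toeplitz matrix and right-hand side of size 1):
  Gamma_p = [[3.1454]]
  r_p     = [-0.6763]
With p = 1 this is the single equation gamma(0) phi_1 = gamma(1):
  phi_hat_1 = gamma(1) / gamma(0) = -0.6763 / 3.1454 = -0.2150.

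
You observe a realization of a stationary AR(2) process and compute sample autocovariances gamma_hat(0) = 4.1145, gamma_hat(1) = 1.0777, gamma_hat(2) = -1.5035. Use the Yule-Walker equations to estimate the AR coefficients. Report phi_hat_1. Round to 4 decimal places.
\hat\phi_{1} = 0.3840

The Yule-Walker equations for an AR(p) process read, in matrix form,
  Gamma_p phi = r_p,   with   (Gamma_p)_{ij} = gamma(|i - j|),
                       (r_p)_i = gamma(i),   i,j = 1..p.
Substitute the sample gammas (Toeplitz matrix and right-hand side of size 2):
  Gamma_p = [[4.1145, 1.0777], [1.0777, 4.1145]]
  r_p     = [1.0777, -1.5035]
Written out:
  4.1145 phi_1 + 1.0777 phi_2 = 1.0777
  1.0777 phi_1 + 4.1145 phi_2 = -1.5035
Solve by Cramer's rule:
  det = gamma(0)^2 - gamma(1)^2 = (4.1145)^2 - (1.0777)^2 = 16.92911025 - 1.16143729 = 15.76767296
  phi_hat_1 = [gamma(1) gamma(0) - gamma(1) gamma(2)] / det = [(1.0777)(4.1145) - (1.0777)(-1.5035)] / 15.76767296 = 6.0545186 / 15.76767296 = 0.384
  phi_hat_2 = [gamma(0) gamma(2) - gamma(1)^2] / det = [(4.1145)(-1.5035) - (1.0777)^2] / 15.76767296 = -7.34758804 / 15.76767296 = -0.466
So phi_hat = [0.3840, -0.4660].
Therefore phi_hat_1 = 0.3840.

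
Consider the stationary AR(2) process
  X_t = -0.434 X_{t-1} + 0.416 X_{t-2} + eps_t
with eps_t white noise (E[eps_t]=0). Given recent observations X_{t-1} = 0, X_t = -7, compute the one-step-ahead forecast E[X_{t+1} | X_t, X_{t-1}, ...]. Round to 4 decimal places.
E[X_{t+1} \mid \mathcal F_t] = 3.0380

For an AR(p) model X_t = c + sum_i phi_i X_{t-i} + eps_t, the
one-step-ahead conditional mean is
  E[X_{t+1} | X_t, ...] = c + sum_i phi_i X_{t+1-i}.
Substitute known values:
  E[X_{t+1} | ...] = (-0.434) * (-7) + (0.416) * (0)
                   = 3.0380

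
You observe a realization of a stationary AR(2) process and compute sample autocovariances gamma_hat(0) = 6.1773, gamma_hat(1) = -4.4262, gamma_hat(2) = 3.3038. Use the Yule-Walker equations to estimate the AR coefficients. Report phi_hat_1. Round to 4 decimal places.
\hat\phi_{1} = -0.6850

The Yule-Walker equations for an AR(p) process read, in matrix form,
  Gamma_p phi = r_p,   with   (Gamma_p)_{ij} = gamma(|i - j|),
                       (r_p)_i = gamma(i),   i,j = 1..p.
Substitute the sample gammas (Toeplitz matrix and right-hand side of size 2):
  Gamma_p = [[6.1773, -4.4262], [-4.4262, 6.1773]]
  r_p     = [-4.4262, 3.3038]
Written out:
  6.1773 phi_1 - 4.4262 phi_2 = -4.4262
  -4.4262 phi_1 + 6.1773 phi_2 = 3.3038
Solve by Cramer's rule:
  det = gamma(0)^2 - gamma(1)^2 = (6.1773)^2 - (-4.4262)^2 = 38.15903529 - 19.59124644 = 18.56778885
  phi_hat_1 = [gamma(1) gamma(0) - gamma(1) gamma(2)] / det = [(-4.4262)(6.1773) - (-4.4262)(3.3038)] / 18.56778885 = -12.7186857 / 18.56778885 = -0.685
  phi_hat_2 = [gamma(0) gamma(2) - gamma(1)^2] / det = [(6.1773)(3.3038) - (-4.4262)^2] / 18.56778885 = 0.8173173 / 18.56778885 = 0.044
So phi_hat = [-0.6850, 0.0440].
Therefore phi_hat_1 = -0.6850.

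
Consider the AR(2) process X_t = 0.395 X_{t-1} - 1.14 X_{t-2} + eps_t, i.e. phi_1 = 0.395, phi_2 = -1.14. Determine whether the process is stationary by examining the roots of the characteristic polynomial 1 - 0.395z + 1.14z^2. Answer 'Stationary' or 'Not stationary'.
\text{Not stationary}

The AR(p) characteristic polynomial is P(z) = 1 - 0.395z + 1.14z^2.
Stationarity requires all roots to lie outside the unit circle, i.e. |z| > 1 for every root.
Set 1 + (-0.395) z + (1.14) z^2 = 0, i.e. a z^2 + b z + c = 0 with a = 1.14, b = -0.395, c = 1.
Discriminant D = b^2 - 4ac = (-0.395)^2 - 4*(1.14)*1 = 0.156025 - (4.56) = -4.403975.
D < 0, so the roots are the complex-conjugate pair z = (-b +/- i sqrt(-D)) / (2a) = 0.1732 +/- 0.9204i.
For a conjugate pair |z|^2 = z * conj(z) = (product of roots) = c/a = 1/(1.14) = 0.877193, so |z| = sqrt(0.877193) = 0.9366 for both roots.
Moduli of all roots: 0.9366, 0.9366.
All moduli strictly greater than 1? No.
Verdict: Not stationary.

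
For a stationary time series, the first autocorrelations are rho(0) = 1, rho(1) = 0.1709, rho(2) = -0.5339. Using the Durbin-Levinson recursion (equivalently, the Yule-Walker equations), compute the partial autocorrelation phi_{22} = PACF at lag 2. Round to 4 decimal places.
\phi_{22} = -0.5800

The PACF at lag k is phi_{kk}, the last component of the solution
to the Yule-Walker system G_k phi = r_k where
  (G_k)_{ij} = rho(|i - j|), (r_k)_i = rho(i), i,j = 1..k.
Equivalently, Durbin-Levinson gives phi_{kk} iteratively:
  phi_{11} = rho(1)
  phi_{kk} = [rho(k) - sum_{j=1..k-1} phi_{k-1,j} rho(k-j)]
            / [1 - sum_{j=1..k-1} phi_{k-1,j} rho(j)],
  phi_{k,j} = phi_{k-1,j} - phi_{kk} phi_{k-1,k-j},  j = 1..k-1.
Step k = 1:
  phi_11 = rho(1) = 0.1709.
Step k = 2:
  phi_22 = [rho(2) - phi_11 rho(1)] / [1 - phi_11 rho(1)] = [-0.5339 - (0.1709)(0.1709)] / [1 - (0.1709)(0.1709)]
         = -0.56310681 / 0.97079319 = -0.58.
Therefore phi_{22} = -0.5800.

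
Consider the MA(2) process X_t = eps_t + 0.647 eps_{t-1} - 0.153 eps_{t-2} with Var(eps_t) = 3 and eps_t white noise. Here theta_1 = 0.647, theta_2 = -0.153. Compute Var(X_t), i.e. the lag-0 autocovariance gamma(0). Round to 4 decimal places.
\gamma(0) = 4.3261

For an MA(q) process X_t = eps_t + sum_i theta_i eps_{t-i} with
Var(eps_t) = sigma^2, the variance is
  gamma(0) = sigma^2 * (1 + sum_i theta_i^2).
  sum_i theta_i^2 = (0.647)^2 + (-0.153)^2 = 0.418609 + 0.023409 = 0.442018.
  gamma(0) = 3 * (1 + 0.442018) = 3 * 1.442018 = 4.326054, which rounds to 4.3261.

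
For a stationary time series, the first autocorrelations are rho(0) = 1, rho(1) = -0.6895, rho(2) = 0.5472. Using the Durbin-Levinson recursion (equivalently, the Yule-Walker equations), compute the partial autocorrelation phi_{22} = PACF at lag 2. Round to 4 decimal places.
\phi_{22} = 0.1368

The PACF at lag k is phi_{kk}, the last component of the solution
to the Yule-Walker system G_k phi = r_k where
  (G_k)_{ij} = rho(|i - j|), (r_k)_i = rho(i), i,j = 1..k.
Equivalently, Durbin-Levinson gives phi_{kk} iteratively:
  phi_{11} = rho(1)
  phi_{kk} = [rho(k) - sum_{j=1..k-1} phi_{k-1,j} rho(k-j)]
            / [1 - sum_{j=1..k-1} phi_{k-1,j} rho(j)],
  phi_{k,j} = phi_{k-1,j} - phi_{kk} phi_{k-1,k-j},  j = 1..k-1.
Step k = 1:
  phi_11 = rho(1) = -0.6895.
Step k = 2:
  phi_22 = [rho(2) - phi_11 rho(1)] / [1 - phi_11 rho(1)] = [0.5472 - (-0.6895)(-0.6895)] / [1 - (-0.6895)(-0.6895)]
         = 0.07178975 / 0.52458975 = 0.1368.
Therefore phi_{22} = 0.1368.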